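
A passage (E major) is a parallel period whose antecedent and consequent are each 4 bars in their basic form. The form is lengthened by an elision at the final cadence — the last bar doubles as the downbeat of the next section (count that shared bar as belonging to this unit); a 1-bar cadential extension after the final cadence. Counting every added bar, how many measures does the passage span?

Basic parallel period: 4 + 4 = 8 bars.
8 (basic form) + 1 (cadential extension) = 9.
The elision shares a bar with the next section but does not change this unit's count.

9 measures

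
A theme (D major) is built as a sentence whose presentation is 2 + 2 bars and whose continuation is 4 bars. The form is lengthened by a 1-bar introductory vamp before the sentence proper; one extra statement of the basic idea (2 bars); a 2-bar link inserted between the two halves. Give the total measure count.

13 measures

Basic sentence: 2 + 2 + 4 = 8 bars.
8 (basic form) + 1 (introduction) + 2 (extra statement) + 2 (link) = 13.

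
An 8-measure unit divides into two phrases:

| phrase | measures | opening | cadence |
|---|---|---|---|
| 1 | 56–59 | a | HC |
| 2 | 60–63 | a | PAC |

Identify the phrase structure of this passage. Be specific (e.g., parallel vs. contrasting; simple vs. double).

parallel period

Phrase 1 ends with a half cadence (weaker) and phrase 2 with a perfect authentic cadence (stronger): antecedent + consequent = a period.
The two phrases open with the same material (a / a), so the period is parallel.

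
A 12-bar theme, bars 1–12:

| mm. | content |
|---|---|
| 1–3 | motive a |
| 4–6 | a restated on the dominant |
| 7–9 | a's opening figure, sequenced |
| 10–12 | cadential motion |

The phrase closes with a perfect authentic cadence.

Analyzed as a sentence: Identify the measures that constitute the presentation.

The presentation of a sentence is the basic idea (bars 1–3) plus its repetition (bars 4-6); the presentation is therefore mm. 1–6.

measures 1–6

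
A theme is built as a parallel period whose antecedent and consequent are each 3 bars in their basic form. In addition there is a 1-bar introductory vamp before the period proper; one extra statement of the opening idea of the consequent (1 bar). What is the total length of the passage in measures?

8 measures

Basic parallel period: 3 + 3 = 6 bars.
6 (basic form) + 1 (introduction) + 1 (extra statement) = 8.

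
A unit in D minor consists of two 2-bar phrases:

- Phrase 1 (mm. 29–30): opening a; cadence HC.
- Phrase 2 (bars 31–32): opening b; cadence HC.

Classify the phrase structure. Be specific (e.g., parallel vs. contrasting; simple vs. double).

The second phrase closes with a half cadence, which is not stronger than the first phrase's half cadence; without a weak→strong cadential pair there is no antecedent–consequent relationship, so this is a phrase group rather than a period.

phrase group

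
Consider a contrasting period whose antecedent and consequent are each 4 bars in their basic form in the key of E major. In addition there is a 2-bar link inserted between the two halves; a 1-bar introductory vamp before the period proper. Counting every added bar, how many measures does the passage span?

Basic contrasting period: 4 + 4 = 8 bars.
8 (basic form) + 2 (link) + 1 (introduction) = 11.

11 measures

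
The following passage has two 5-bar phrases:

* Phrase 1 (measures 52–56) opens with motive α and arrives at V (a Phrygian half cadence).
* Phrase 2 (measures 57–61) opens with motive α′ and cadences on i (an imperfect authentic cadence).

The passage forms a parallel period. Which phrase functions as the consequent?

phrase 2

The phrase ending with the weaker cadence (Phrygian half cadence) is the antecedent; the one ending more conclusively (imperfect authentic cadence) is the consequent. The consequent is phrase 2.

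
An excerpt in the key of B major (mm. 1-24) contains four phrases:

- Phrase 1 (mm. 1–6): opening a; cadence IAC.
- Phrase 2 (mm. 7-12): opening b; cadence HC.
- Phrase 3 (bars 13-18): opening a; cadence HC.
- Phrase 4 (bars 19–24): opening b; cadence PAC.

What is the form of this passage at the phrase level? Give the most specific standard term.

Four phrases in two halves: the first half (mm. 1–12) ends with a half cadence, the second (measures 13–24) with a perfect authentic cadence — a large antecedent–consequent pair, i.e. a double period.
Phrase 3 begins with the same material as phrase 1, making it parallel.

parallel double period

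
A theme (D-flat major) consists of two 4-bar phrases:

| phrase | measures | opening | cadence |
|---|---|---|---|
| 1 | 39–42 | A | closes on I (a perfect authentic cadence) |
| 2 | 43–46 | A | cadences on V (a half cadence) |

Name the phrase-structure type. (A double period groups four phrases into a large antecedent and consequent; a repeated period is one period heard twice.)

The second phrase closes with a half cadence, which is not stronger than the first phrase's perfect authentic cadence; without a weak→strong cadential pair there is no antecedent–consequent relationship, so this is a phrase group rather than a period.

phrase group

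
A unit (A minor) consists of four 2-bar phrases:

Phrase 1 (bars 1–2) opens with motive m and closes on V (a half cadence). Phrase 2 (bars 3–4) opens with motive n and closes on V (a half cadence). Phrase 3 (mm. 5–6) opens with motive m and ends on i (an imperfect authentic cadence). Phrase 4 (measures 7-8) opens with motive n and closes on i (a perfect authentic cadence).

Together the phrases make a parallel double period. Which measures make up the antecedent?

measures 1–4

In a double period the first pair of phrases (ending half cadence) is the large antecedent and the second pair (ending perfect authentic cadence) is the large consequent; the antecedent is measures 1–4.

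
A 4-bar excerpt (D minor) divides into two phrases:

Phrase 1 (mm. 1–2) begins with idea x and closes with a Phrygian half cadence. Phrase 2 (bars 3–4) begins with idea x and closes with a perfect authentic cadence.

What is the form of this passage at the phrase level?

Phrase 1 ends with a Phrygian half cadence (weaker) and phrase 2 with a perfect authentic cadence (stronger): antecedent + consequent = a period.
The two phrases open with the same material (x / x), so the period is parallel.

parallel period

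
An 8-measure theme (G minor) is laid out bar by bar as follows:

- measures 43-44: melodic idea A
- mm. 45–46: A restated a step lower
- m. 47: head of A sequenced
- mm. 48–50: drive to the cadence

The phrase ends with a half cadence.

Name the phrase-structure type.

Basic idea (bars 43–44) + its repetition (measures 45-46) form the presentation; fragmentation and cadence (mm. 47–50) form the continuation — the 8-bar whole is a sentence.

sentence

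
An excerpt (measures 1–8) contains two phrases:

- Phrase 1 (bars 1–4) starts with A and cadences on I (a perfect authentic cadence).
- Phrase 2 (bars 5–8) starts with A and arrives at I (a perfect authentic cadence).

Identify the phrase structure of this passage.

Both phrases have the same opening (A) and the same cadence (perfect authentic cadence): the second is a restatement, not a consequent, so this is a repeated phrase rather than a period.

repeated phrase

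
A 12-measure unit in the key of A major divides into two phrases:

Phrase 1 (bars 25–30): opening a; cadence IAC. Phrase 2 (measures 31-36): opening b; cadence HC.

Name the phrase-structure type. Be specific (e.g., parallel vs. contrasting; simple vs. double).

The second phrase closes with a half cadence, which is not stronger than the first phrase's imperfect authentic cadence; without a weak→strong cadential pair there is no antecedent–consequent relationship, so this is a phrase group rather than a period.

phrase group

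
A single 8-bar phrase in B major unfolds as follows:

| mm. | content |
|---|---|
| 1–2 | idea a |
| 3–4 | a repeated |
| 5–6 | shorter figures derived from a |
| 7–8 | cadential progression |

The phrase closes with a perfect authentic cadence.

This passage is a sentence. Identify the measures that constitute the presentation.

The presentation of a sentence is the basic idea (mm. 1–2) plus its repetition (bars 3-4); the presentation is therefore measures 1–4.

measures 1–4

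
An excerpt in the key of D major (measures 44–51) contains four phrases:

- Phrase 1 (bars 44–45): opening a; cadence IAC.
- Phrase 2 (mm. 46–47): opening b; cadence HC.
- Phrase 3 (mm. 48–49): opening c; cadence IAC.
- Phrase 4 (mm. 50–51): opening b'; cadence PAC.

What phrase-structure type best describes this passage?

Four phrases in two halves: the first half (measures 44–47) ends with a half cadence, the second (mm. 48–51) with a perfect authentic cadence — a large antecedent–consequent pair, i.e. a double period.
Phrase 3 begins with different material from phrase 1, making it contrasting.

contrasting double period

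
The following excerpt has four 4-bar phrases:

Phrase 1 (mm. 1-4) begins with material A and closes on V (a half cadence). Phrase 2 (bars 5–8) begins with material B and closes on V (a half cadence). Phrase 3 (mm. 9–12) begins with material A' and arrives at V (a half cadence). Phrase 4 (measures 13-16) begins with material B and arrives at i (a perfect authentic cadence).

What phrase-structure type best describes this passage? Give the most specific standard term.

Four phrases in two halves: the first half (bars 1-8) ends with a half cadence, the second (mm. 9-16) with a perfect authentic cadence — a large antecedent–consequent pair, i.e. a double period.
Phrase 3 begins with the same material as phrase 1, making it parallel.

parallel double period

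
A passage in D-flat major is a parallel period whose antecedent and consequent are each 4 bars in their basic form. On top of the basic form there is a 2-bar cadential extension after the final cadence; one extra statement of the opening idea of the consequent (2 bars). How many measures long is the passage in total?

Basic parallel period: 4 + 4 = 8 bars.
8 (basic form) + 2 (cadential extension) + 2 (extra statement) = 12.

12 measures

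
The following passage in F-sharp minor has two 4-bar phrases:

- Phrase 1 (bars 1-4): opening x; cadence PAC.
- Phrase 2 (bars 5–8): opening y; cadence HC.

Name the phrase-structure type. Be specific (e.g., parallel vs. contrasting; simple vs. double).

phrase group

The second phrase closes with a half cadence, which is not stronger than the first phrase's perfect authentic cadence; without a weak→strong cadential pair there is no antecedent–consequent relationship, so this is a phrase group rather than a period.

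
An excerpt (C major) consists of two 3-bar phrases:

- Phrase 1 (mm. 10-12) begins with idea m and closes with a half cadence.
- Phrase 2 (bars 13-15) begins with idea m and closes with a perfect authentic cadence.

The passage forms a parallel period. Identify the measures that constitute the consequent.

The antecedent is the phrase ending with the weaker cadence (half cadence, phrase 1) and the consequent the one ending more conclusively (perfect authentic cadence, phrase 2); the consequent is mm. 13–15.

measures 13–15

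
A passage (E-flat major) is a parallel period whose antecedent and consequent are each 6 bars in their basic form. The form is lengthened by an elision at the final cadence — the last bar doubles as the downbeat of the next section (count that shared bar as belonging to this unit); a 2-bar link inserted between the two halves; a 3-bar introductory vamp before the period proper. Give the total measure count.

17 measures

Basic parallel period: 6 + 6 = 12 bars.
12 (basic form) + 2 (link) + 3 (introduction) = 17.
The elision shares a bar with the next section but does not change this unit's count.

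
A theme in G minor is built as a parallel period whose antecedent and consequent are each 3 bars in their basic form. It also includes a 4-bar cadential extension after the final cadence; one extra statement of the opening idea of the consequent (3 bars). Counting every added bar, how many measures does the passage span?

13 measures

Basic parallel period: 3 + 3 = 6 bars.
6 (basic form) + 4 (cadential extension) + 3 (extra statement) = 13.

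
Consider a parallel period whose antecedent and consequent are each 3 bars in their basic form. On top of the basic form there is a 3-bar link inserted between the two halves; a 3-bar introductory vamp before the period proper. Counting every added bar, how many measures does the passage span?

12 measures

Basic parallel period: 3 + 3 = 6 bars.
6 (basic form) + 3 (link) + 3 (introduction) = 12.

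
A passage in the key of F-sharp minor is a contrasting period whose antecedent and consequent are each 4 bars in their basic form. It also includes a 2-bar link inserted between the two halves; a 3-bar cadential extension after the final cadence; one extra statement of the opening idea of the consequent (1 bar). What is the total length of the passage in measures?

14 measures

Basic contrasting period: 4 + 4 = 8 bars.
8 (basic form) + 2 (link) + 3 (cadential extension) + 1 (extra statement) = 14.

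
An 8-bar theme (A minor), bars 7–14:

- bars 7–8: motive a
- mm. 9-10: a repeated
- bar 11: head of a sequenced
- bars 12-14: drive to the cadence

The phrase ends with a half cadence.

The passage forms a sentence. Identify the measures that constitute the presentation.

measures 7–10

The presentation of a sentence is the basic idea (measures 7-8) plus its repetition (bars 9–10); the presentation is therefore mm. 7–10.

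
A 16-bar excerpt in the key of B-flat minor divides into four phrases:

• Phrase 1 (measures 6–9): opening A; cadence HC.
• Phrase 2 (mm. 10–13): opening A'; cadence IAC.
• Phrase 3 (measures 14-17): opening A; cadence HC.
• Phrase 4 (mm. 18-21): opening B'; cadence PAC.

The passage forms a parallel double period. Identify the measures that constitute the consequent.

measures 14–21

In a double period the four phrases pair into a large antecedent (phrases 1–2, ending imperfect authentic cadence) and a large consequent (phrases 3–4, ending perfect authentic cadence). The consequent spans mm. 14-21.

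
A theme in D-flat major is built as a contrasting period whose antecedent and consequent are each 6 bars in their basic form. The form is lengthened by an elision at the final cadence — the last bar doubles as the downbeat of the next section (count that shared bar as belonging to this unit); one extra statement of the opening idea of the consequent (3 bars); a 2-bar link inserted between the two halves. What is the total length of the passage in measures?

Basic contrasting period: 6 + 6 = 12 bars.
12 (basic form) + 3 (extra statement) + 2 (link) = 17.
The elision shares a bar with the next section but does not change this unit's count.

17 measures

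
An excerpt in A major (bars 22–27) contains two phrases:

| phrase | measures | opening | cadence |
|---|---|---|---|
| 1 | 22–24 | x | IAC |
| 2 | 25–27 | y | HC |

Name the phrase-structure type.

phrase group

The second phrase closes with a half cadence, which is not stronger than the first phrase's imperfect authentic cadence; without a weak→strong cadential pair there is no antecedent–consequent relationship, so this is a phrase group rather than a period.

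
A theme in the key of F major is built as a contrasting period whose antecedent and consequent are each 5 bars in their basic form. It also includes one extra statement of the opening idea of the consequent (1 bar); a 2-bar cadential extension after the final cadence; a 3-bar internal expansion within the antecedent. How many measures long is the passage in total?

16 measures

Basic contrasting period: 5 + 5 = 10 bars.
10 (basic form) + 1 (extra statement) + 2 (cadential extension) + 3 (internal expansion) = 16.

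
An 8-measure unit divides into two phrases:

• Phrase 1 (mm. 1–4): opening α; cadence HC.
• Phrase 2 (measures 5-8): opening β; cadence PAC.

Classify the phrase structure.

Phrase 1 ends with a half cadence (weaker) and phrase 2 with a perfect authentic cadence (stronger): antecedent + consequent = a period.
The two phrases open with different material (α / β), so the period is contrasting.

contrasting period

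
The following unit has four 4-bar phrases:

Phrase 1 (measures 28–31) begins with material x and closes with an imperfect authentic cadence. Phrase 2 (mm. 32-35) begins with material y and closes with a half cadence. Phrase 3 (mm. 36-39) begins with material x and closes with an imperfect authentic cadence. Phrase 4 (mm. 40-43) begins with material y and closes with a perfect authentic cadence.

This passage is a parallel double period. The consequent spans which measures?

measures 36–43

In a double period the four phrases pair into a large antecedent (phrases 1–2, ending half cadence) and a large consequent (phrases 3–4, ending perfect authentic cadence). The consequent spans mm. 36–43.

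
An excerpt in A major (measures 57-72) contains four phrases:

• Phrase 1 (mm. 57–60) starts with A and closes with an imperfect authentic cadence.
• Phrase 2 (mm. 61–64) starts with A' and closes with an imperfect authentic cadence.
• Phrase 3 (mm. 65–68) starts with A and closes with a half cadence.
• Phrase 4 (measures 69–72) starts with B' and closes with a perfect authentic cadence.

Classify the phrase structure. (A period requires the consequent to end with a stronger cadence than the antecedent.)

Four phrases in two halves: the first half (measures 57-64) ends with an imperfect authentic cadence, the second (mm. 65-72) with a perfect authentic cadence — a large antecedent–consequent pair, i.e. a double period.
Phrase 3 begins with the same material as phrase 1, making it parallel.

parallel double period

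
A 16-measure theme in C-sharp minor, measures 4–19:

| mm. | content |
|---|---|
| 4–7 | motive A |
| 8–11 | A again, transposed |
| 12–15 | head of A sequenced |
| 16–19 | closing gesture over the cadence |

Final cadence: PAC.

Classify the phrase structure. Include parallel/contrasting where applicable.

Basic idea (bars 4–7) + its repetition (measures 8–11) form the presentation; fragmentation and cadence (mm. 12-19) form the continuation — the 16-bar whole is a sentence.

sentence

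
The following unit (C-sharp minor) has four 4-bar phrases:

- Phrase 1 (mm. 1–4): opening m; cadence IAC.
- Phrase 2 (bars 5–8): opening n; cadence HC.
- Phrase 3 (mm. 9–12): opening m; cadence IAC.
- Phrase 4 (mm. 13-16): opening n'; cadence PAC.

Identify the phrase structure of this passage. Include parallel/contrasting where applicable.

parallel double period

Four phrases in two halves: the first half (measures 1–8) ends with a half cadence, the second (mm. 9–16) with a perfect authentic cadence — a large antecedent–consequent pair, i.e. a double period.
Phrase 3 begins with the same material as phrase 1, making it parallel.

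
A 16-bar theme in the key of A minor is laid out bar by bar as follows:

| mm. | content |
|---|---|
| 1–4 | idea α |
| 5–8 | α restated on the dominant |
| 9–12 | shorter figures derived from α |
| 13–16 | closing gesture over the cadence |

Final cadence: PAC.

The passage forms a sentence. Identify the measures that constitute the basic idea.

measures 1–4

The presentation of a sentence is the basic idea (mm. 1–4) plus its repetition (measures 5–8); the basic idea is therefore bars 1–4.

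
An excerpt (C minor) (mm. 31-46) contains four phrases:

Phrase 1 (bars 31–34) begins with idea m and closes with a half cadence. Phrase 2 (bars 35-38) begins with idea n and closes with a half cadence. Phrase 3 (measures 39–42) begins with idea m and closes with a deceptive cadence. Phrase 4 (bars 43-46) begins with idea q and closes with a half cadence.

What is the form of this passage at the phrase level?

Phrase 4 ends with a half cadence, no stronger than phrase 2's half cadence, so the four phrases do not form a double period; nor do phrases 3–4 duplicate 1–2, so it is not a repeated period. With no phrase reaching a conclusive cadence, the passage is a phrase group.

phrase group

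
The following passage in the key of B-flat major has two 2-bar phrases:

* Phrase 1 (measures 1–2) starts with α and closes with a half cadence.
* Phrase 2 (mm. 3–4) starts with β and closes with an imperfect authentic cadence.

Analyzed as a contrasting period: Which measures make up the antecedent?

measures 1–2

The antecedent is the phrase ending with the weaker cadence (half cadence, phrase 1) and the consequent the one ending more conclusively (imperfect authentic cadence, phrase 2); the antecedent is mm. 1–2.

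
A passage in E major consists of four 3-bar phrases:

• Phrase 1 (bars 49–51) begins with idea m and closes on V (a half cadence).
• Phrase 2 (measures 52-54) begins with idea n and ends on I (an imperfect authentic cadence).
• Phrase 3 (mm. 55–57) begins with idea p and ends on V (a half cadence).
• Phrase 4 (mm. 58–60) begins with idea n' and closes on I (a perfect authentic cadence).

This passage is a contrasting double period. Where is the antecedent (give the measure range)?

measures 49–54

In a double period the four phrases pair into a large antecedent (phrases 1–2, ending imperfect authentic cadence) and a large consequent (phrases 3–4, ending perfect authentic cadence). The antecedent spans bars 49-54.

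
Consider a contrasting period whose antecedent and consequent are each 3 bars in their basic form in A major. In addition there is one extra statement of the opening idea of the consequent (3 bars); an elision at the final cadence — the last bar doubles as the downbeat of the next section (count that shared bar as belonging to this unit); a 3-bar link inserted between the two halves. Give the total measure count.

12 measures

Basic contrasting period: 3 + 3 = 6 bars.
6 (basic form) + 3 (extra statement) + 3 (link) = 12.
The elision shares a bar with the next section but does not change this unit's count.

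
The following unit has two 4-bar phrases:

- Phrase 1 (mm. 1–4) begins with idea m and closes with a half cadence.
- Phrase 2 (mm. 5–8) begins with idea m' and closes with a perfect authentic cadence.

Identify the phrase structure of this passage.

parallel period

Phrase 1 ends with a half cadence (weaker) and phrase 2 with a perfect authentic cadence (stronger): antecedent + consequent = a period.
The two phrases open with the same material (m / m'), so the period is parallel.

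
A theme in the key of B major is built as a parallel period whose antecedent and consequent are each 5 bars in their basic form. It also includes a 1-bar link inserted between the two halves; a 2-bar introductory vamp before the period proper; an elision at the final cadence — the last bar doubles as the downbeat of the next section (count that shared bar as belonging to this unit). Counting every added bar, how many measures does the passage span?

13 measures

Basic parallel period: 5 + 5 = 10 bars.
10 (basic form) + 1 (link) + 2 (introduction) = 13.
The elision shares a bar with the next section but does not change this unit's count.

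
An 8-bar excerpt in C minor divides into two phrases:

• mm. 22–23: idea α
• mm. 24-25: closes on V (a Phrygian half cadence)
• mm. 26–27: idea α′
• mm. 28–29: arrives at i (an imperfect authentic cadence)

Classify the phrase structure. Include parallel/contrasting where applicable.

parallel period

Phrase 1 ends with a Phrygian half cadence (weaker) and phrase 2 with an imperfect authentic cadence (stronger): antecedent + consequent = a period.
The two phrases open with the same material (α / α′), so the period is parallel.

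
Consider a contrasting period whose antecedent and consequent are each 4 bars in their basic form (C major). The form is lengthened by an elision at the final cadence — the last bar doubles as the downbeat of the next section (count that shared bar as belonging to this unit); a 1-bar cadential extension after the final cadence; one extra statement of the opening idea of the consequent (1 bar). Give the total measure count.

Basic contrasting period: 4 + 4 = 8 bars.
8 (basic form) + 1 (cadential extension) + 1 (extra statement) = 10.
The elision shares a bar with the next section but does not change this unit's count.

10 measures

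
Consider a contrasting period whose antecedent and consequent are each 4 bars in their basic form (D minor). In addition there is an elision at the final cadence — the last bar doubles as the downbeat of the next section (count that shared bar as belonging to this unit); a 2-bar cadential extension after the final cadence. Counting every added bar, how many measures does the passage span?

10 measures

Basic contrasting period: 4 + 4 = 8 bars.
8 (basic form) + 2 (cadential extension) = 10.
The elision shares a bar with the next section but does not change this unit's count.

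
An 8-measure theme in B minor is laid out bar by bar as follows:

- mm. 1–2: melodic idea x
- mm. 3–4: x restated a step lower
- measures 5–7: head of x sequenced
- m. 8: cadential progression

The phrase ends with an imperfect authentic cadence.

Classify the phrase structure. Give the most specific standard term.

Basic idea (mm. 1–2) + its repetition (measures 3–4) form the presentation; fragmentation and cadence (measures 5–8) form the continuation — the 8-bar whole is a sentence.

sentence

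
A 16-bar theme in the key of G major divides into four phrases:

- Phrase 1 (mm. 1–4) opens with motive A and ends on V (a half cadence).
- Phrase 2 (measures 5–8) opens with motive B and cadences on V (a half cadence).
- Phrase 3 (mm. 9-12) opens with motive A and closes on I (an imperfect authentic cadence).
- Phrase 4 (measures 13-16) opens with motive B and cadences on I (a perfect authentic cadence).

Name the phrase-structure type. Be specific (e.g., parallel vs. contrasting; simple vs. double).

Four phrases in two halves: the first half (measures 1–8) ends with a half cadence, the second (mm. 9–16) with a perfect authentic cadence — a large antecedent–consequent pair, i.e. a double period.
Phrase 3 begins with the same material as phrase 1, making it parallel.

parallel double period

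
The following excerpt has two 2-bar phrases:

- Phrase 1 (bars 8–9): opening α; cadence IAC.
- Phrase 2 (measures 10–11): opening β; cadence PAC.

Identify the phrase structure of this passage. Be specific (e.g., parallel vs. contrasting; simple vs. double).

contrasting period

Phrase 1 ends with an imperfect authentic cadence (weaker) and phrase 2 with a perfect authentic cadence (stronger): antecedent + consequent = a period.
The two phrases open with different material (α / β), so the period is contrasting.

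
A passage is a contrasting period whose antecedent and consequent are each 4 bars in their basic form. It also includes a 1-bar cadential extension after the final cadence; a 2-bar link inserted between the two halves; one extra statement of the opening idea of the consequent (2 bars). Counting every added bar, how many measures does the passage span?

Basic contrasting period: 4 + 4 = 8 bars.
8 (basic form) + 1 (cadential extension) + 2 (link) + 2 (extra statement) = 13.

13 measures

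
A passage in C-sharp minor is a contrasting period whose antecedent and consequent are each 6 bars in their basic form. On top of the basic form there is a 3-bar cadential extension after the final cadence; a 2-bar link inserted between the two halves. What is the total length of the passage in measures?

Basic contrasting period: 6 + 6 = 12 bars.
12 (basic form) + 3 (cadential extension) + 2 (link) = 17.

17 measures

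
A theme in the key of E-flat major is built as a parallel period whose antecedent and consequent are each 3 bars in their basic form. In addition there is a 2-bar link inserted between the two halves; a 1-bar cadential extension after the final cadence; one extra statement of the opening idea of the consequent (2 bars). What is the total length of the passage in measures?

11 measures

Basic parallel period: 3 + 3 = 6 bars.
6 (basic form) + 2 (link) + 1 (cadential extension) + 2 (extra statement) = 11.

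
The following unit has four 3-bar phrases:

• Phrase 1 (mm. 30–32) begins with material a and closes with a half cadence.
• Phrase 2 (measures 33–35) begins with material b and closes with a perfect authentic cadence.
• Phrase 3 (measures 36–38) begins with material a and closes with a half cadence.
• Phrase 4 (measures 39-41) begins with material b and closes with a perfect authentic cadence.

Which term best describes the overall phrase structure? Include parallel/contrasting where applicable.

The cadence pattern HC–PAC–HC–PAC is weak–strong twice, and phrases 3–4 restate phrases 1–2: a period heard twice, not a double period (which would end weakly at phrase 2).

repeated period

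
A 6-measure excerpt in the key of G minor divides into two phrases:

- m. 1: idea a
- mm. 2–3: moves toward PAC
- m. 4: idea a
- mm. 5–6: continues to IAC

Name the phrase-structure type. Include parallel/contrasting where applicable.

phrase group

The second phrase closes with an imperfect authentic cadence, which is not stronger than the first phrase's perfect authentic cadence; without a weak→strong cadential pair there is no antecedent–consequent relationship, so this is a phrase group rather than a period.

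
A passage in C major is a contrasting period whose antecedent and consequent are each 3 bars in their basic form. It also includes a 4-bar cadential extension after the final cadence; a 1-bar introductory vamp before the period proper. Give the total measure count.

Basic contrasting period: 3 + 3 = 6 bars.
6 (basic form) + 4 (cadential extension) + 1 (introduction) = 11.

11 measures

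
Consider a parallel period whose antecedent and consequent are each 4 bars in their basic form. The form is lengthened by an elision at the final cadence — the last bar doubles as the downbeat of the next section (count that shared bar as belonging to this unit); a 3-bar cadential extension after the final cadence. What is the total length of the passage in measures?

11 measures

Basic parallel period: 4 + 4 = 8 bars.
8 (basic form) + 3 (cadential extension) = 11.
The elision shares a bar with the next section but does not change this unit's count.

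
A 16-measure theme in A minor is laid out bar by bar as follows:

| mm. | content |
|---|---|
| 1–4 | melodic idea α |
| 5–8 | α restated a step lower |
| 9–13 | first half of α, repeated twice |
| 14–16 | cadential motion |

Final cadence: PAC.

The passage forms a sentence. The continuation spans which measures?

measures 9–16

After the presentation (measures 1–8), the continuation covers the fragmentation through the cadence: mm. 9–16.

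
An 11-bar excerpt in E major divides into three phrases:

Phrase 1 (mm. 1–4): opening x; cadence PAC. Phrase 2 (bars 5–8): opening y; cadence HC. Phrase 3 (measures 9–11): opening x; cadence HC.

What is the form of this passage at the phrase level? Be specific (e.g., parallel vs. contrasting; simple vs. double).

phrase group

The final phrase closes with a half cadence, which is not stronger than the preceding half cadence; the 3 phrases lack an overall antecedent–consequent design and so form a phrase group.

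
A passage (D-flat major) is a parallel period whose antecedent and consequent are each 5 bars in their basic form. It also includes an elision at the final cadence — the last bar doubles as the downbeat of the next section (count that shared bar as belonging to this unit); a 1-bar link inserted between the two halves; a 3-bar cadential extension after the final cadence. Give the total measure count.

Basic parallel period: 5 + 5 = 10 bars.
10 (basic form) + 1 (link) + 3 (cadential extension) = 14.
The elision shares a bar with the next section but does not change this unit's count.

14 measures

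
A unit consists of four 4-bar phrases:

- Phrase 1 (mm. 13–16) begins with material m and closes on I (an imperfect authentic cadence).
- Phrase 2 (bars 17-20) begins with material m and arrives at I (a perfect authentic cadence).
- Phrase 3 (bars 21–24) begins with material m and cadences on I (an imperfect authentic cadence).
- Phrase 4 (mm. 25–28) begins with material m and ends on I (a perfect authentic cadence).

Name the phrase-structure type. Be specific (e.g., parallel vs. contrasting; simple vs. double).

The cadence pattern IAC–PAC–IAC–PAC is weak–strong twice, and phrases 3–4 restate phrases 1–2: a period heard twice, not a double period (which would end weakly at phrase 2).

repeated period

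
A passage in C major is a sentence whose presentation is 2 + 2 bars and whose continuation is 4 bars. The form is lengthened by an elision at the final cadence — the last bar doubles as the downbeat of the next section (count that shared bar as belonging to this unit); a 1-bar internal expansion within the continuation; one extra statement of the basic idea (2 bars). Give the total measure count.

Basic sentence: 2 + 2 + 4 = 8 bars.
8 (basic form) + 1 (internal expansion) + 2 (extra statement) = 11.
The elision shares a bar with the next section but does not change this unit's count.

11 measures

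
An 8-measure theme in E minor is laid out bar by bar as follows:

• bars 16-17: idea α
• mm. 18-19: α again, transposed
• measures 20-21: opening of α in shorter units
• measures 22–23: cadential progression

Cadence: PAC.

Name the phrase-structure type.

sentence

Basic idea (bars 16–17) + its repetition (measures 18–19) form the presentation; fragmentation and cadence (mm. 20-23) form the continuation — the 8-bar whole is a sentence.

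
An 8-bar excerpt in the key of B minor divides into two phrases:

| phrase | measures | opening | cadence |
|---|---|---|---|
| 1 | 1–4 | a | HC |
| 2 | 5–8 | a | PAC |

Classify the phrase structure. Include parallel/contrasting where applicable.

Phrase 1 ends with a half cadence (weaker) and phrase 2 with a perfect authentic cadence (stronger): antecedent + consequent = a period.
The two phrases open with the same material (a / a), so the period is parallel.

parallel period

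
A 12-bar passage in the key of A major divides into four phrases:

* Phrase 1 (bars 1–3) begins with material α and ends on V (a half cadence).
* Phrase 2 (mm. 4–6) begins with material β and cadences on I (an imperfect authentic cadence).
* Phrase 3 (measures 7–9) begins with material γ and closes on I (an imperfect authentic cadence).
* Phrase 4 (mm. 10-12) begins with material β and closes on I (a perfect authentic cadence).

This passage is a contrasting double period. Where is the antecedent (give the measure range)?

measures 1–6

In a double period the four phrases pair into a large antecedent (phrases 1–2, ending imperfect authentic cadence) and a large consequent (phrases 3–4, ending perfect authentic cadence). The antecedent spans mm. 1–6.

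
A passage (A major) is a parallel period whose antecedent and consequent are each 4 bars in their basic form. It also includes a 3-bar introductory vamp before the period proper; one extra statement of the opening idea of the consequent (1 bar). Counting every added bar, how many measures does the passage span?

12 measures

Basic parallel period: 4 + 4 = 8 bars.
8 (basic form) + 3 (introduction) + 1 (extra statement) = 12.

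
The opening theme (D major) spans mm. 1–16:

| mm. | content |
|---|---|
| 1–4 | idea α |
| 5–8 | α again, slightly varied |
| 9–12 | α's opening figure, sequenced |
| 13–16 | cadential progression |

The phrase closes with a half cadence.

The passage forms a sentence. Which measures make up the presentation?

measures 1–8

The presentation of a sentence is the basic idea (bars 1-4) plus its repetition (mm. 5–8); the presentation is therefore mm. 1–8.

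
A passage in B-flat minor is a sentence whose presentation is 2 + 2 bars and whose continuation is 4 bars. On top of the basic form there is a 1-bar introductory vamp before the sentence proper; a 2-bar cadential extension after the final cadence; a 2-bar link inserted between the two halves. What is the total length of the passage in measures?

Basic sentence: 2 + 2 + 4 = 8 bars.
8 (basic form) + 1 (introduction) + 2 (cadential extension) + 2 (link) = 13.

13 measures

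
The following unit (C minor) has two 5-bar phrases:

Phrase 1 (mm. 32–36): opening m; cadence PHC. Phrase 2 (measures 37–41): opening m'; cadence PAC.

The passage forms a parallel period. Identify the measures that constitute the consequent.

measures 37–41

The antecedent is the phrase ending with the weaker cadence (Phrygian half cadence, phrase 1) and the consequent the one ending more conclusively (perfect authentic cadence, phrase 2); the consequent is mm. 37-41.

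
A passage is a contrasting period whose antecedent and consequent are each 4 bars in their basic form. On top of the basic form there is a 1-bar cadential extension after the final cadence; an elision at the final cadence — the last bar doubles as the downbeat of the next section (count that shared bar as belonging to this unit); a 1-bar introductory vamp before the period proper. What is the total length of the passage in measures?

10 measures

Basic contrasting period: 4 + 4 = 8 bars.
8 (basic form) + 1 (cadential extension) + 1 (introduction) = 10.
The elision shares a bar with the next section but does not change this unit's count.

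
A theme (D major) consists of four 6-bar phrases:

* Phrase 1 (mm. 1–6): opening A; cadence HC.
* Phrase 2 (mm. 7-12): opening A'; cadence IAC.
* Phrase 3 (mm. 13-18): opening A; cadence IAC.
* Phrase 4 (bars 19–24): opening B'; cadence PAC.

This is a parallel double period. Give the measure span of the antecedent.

In a double period the first pair of phrases (ending imperfect authentic cadence) is the large antecedent and the second pair (ending perfect authentic cadence) is the large consequent; the antecedent is measures 1–12.

measures 1–12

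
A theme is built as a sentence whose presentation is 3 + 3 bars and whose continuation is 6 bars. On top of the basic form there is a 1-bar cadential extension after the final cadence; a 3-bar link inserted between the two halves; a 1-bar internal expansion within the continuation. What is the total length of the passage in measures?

Basic sentence: 3 + 3 + 6 = 12 bars.
12 (basic form) + 1 (cadential extension) + 3 (link) + 1 (internal expansion) = 17.

17 measures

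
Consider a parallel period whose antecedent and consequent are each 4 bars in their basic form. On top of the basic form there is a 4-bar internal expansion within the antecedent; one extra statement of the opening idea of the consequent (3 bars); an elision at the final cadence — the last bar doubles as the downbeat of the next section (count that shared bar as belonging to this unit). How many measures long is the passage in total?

Basic parallel period: 4 + 4 = 8 bars.
8 (basic form) + 4 (internal expansion) + 3 (extra statement) = 15.
The elision shares a bar with the next section but does not change this unit's count.

15 measures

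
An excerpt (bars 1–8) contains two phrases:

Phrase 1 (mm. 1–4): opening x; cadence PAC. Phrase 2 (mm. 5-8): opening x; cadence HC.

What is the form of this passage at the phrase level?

The second phrase closes with a half cadence, which is not stronger than the first phrase's perfect authentic cadence; without a weak→strong cadential pair there is no antecedent–consequent relationship, so this is a phrase group rather than a period.

phrase group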